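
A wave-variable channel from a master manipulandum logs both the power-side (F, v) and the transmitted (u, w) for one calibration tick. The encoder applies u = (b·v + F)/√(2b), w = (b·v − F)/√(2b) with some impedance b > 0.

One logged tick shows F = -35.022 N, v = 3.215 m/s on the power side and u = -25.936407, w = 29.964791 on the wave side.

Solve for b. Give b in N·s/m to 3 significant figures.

u + w = 4.028384;  u + w = √(2b)·v, so √(2b) = 4.028384/3.215 = 1.252997.
b = (√(2b))²/2 = 1.570000/2 = 0.785000.
(Check via u − w = 2F/√(2b): u − w = -55.901198, 2F/√(2b) = -55.901190.)

b = 0.785 N·s/m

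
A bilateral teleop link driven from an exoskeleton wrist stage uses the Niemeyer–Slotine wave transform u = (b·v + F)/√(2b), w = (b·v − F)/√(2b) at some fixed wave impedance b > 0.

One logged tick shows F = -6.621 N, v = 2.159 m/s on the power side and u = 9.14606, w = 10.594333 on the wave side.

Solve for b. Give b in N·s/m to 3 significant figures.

u + w = 19.740393;  u + w = √(2b)·v, so √(2b) = 19.740393/2.159 = 9.143304.
b = (√(2b))²/2 = 83.600005/2 = 41.800003.
(Check via u − w = 2F/√(2b): u − w = -1.448273, 2F/√(2b) = -1.448273.)

b = 41.8 N·s/m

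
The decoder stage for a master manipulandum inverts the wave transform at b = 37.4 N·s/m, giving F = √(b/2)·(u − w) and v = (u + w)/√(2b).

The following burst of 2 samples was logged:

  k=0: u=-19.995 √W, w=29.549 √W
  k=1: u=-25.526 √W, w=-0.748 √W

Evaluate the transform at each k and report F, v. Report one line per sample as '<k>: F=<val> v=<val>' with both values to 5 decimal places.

0: F=-214.24558 v=1.10467
1: F=-107.14874 v=-3.03791

k=0: u−w=-49.54400, u+w=9.55400; √(b/2)=4.32435, √(2b)=8.64870; F=4.32435×(-49.544)=-214.24558, v=9.55400/8.64870=1.10467
k=1: u−w=-24.77800, u+w=-26.27400; √(b/2)=4.32435, √(2b)=8.64870; F=4.32435×(-24.778)=-107.14874, v=-26.27400/8.64870=-3.03791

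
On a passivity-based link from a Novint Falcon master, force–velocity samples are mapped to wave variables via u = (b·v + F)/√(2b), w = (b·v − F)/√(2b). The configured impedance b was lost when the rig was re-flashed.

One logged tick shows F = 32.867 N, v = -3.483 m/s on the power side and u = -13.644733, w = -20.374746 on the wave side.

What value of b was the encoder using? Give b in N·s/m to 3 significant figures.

u + w = -34.019479;  u + w = √(2b)·v, so √(2b) = -34.019479/(-3.483) = 9.767292.
b = (√(2b))²/2 = 95.399998/2 = 47.699999.
(Check via u − w = 2F/√(2b): u − w = 6.730013, 2F/√(2b) = 6.730013.)

b = 47.7 N·s/m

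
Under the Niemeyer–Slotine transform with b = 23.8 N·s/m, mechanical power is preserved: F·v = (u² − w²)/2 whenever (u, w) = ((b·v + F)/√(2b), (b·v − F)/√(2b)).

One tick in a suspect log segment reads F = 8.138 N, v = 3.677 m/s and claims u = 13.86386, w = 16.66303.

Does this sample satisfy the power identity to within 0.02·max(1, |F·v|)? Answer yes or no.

F·v = 8.138×3.677 = 29.9234 W.
(u² − w²)/2 = (192.2066 − 277.6566)/2 = -42.7250 W.
|Δ| = 72.6484;  2% of max(1, |F·v|) = 0.5985.

no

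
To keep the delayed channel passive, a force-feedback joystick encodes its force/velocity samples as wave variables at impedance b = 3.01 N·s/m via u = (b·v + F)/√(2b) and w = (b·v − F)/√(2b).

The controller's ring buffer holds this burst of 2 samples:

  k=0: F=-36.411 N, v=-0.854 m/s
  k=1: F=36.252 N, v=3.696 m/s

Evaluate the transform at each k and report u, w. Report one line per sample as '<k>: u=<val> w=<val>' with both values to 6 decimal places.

0: u=-15.887690 w=13.792342
1: u=19.309407 w=-10.241017

k=0: b·v=3.01×(-0.854)=-2.570540; √(2b)=2.453569; u=(-2.570540+(-36.411))/2.453569=-15.887690, w=(-2.570540−(-36.411))/2.453569=13.792342
k=1: b·v=3.01×3.696=11.124960; √(2b)=2.453569; u=(11.124960+36.252)/2.453569=19.309407, w=(11.124960−36.252)/2.453569=-10.241017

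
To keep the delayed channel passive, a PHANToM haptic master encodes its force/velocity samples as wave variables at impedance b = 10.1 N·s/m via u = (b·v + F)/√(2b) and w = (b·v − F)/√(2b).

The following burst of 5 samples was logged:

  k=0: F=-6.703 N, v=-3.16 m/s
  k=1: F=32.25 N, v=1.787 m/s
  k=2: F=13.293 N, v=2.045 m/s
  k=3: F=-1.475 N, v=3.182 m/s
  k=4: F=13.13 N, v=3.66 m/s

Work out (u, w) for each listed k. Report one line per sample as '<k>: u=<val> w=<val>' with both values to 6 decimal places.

0: u=-8.592615 w=-5.609819
1: u=11.191314 w=-3.159748
2: u=7.553220 w=1.637912
3: u=6.822472 w=7.478839
4: u=11.146214 w=5.303440

k=0: b·v=10.1×(-3.16)=-31.916000; √(2b)=4.494441; u=(-31.916000+(-6.703))/4.494441=-8.592615, w=(-31.916000−(-6.703))/4.494441=-5.609819
k=1: b·v=10.1×1.787=18.048700; √(2b)=4.494441; u=(18.048700+32.25)/4.494441=11.191314, w=(18.048700−32.25)/4.494441=-3.159748
k=2: b·v=10.1×2.045=20.654500; √(2b)=4.494441; u=(20.654500+13.293)/4.494441=7.553220, w=(20.654500−13.293)/4.494441=1.637912
k=3: b·v=10.1×3.182=32.138200; √(2b)=4.494441; u=(32.138200+(-1.475))/4.494441=6.822472, w=(32.138200−(-1.475))/4.494441=7.478839
k=4: b·v=10.1×3.66=36.966000; √(2b)=4.494441; u=(36.966000+13.13)/4.494441=11.146214, w=(36.966000−13.13)/4.494441=5.303440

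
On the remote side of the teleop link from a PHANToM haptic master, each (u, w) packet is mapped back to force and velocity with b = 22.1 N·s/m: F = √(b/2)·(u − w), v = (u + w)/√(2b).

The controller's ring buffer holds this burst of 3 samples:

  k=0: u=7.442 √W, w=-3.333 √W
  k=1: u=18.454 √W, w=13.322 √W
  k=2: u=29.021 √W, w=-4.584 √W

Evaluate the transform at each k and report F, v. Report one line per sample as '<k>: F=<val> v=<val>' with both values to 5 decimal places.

k=0: u−w=10.77500, u+w=4.10900; √(b/2)=3.32415, √(2b)=6.64831; F=3.32415×10.775=35.81776, v=4.10900/6.64831=0.61805
k=1: u−w=5.13200, u+w=31.77600; √(b/2)=3.32415, √(2b)=6.64831; F=3.32415×5.132=17.05956, v=31.77600/6.64831=4.77956
k=2: u−w=33.60500, u+w=24.43700; √(b/2)=3.32415, √(2b)=6.64831; F=3.32415×33.605=111.70820, v=24.43700/6.64831=3.67567

0: F=35.81776 v=0.61805
1: F=17.05956 v=4.77956
2: F=111.70820 v=3.67567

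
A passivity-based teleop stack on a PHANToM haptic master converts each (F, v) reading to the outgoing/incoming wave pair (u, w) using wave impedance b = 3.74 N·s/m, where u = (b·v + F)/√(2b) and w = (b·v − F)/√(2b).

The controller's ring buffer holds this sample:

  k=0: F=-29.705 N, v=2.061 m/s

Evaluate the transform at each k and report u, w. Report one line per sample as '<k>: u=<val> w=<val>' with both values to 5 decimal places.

k=0: b·v=3.74×2.061=7.70814; √(2b)=2.73496; u=(7.70814+(-29.705))/2.73496=-8.04285, w=(7.70814−(-29.705))/2.73496=13.67960

0: u=-8.04285 w=13.67960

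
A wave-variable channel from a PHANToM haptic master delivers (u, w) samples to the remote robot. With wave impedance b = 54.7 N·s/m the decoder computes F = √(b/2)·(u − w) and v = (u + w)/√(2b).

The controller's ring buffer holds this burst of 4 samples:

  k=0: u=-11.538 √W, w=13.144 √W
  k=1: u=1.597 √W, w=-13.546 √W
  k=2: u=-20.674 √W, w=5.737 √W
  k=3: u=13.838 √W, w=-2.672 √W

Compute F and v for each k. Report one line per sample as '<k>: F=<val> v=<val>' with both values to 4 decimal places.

k=0: u−w=-24.6820, u+w=1.6060; √(b/2)=5.2297, √(2b)=10.4594; F=5.2297×(-24.682)=-129.0800, v=1.6060/10.4594=0.1535
k=1: u−w=15.1430, u+w=-11.9490; √(b/2)=5.2297, √(2b)=10.4594; F=5.2297×15.143=79.1937, v=-11.9490/10.4594=-1.1424
k=2: u−w=-26.4110, u+w=-14.9370; √(b/2)=5.2297, √(2b)=10.4594; F=5.2297×(-26.411)=-138.1222, v=-14.9370/10.4594=-1.4281
k=3: u−w=16.5100, u+w=11.1660; √(b/2)=5.2297, √(2b)=10.4594; F=5.2297×16.51=86.3427, v=11.1660/10.4594=1.0676

0: F=-129.0800 v=0.1535
1: F=79.1937 v=-1.1424
2: F=-138.1222 v=-1.4281
3: F=86.3427 v=1.0676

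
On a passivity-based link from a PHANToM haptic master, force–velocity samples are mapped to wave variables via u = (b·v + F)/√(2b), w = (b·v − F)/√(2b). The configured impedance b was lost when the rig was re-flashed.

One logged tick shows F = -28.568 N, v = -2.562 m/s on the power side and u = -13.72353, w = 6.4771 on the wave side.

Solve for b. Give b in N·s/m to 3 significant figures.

b = 4 N·s/m

u + w = -7.2464;  u + w = √(2b)·v, so √(2b) = -7.2464/(-2.562) = 2.8284.
b = (√(2b))²/2 = 8.0000/2 = 4.0000.
(Check via u − w = 2F/√(2b): u − w = -20.2006, 2F/√(2b) = -20.2006.)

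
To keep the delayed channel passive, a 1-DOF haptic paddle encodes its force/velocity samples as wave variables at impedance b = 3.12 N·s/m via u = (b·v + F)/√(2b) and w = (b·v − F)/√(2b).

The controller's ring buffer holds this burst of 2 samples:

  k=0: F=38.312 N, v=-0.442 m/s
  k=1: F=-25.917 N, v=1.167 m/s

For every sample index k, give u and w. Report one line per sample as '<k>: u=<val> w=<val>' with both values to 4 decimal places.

k=0: b·v=3.12×(-0.442)=-1.3790; √(2b)=2.4980; u=(-1.3790+38.312)/2.4980=14.7850, w=(-1.3790−38.312)/2.4980=-15.8891
k=1: b·v=3.12×1.167=3.6410; √(2b)=2.4980; u=(3.6410+(-25.917))/2.4980=-8.9175, w=(3.6410−(-25.917))/2.4980=11.8327

0: u=14.7850 w=-15.8891
1: u=-8.9175 w=11.8327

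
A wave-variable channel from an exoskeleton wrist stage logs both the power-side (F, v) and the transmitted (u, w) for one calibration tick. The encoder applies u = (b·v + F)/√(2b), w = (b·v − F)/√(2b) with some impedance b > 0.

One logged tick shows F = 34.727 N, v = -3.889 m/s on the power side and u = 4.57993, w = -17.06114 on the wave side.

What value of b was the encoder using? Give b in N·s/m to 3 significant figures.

u + w = -12.4812;  u + w = √(2b)·v, so √(2b) = -12.4812/(-3.889) = 3.2094.
b = (√(2b))²/2 = 10.3000/2 = 5.1500.
(Check via u − w = 2F/√(2b): u − w = 21.6411, 2F/√(2b) = 21.6411.)

b = 5.15 N·s/m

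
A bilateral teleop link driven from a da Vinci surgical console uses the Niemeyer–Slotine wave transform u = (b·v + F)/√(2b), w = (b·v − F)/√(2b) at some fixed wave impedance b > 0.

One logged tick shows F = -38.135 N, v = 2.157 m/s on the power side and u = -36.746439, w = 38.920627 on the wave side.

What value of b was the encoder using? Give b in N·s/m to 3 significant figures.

b = 0.508 N·s/m

u + w = 2.174188;  u + w = √(2b)·v, so √(2b) = 2.174188/2.157 = 1.007968.
b = (√(2b))²/2 = 1.016000/2 = 0.508000.
(Check via u − w = 2F/√(2b): u − w = -75.667066, 2F/√(2b) = -75.667049.)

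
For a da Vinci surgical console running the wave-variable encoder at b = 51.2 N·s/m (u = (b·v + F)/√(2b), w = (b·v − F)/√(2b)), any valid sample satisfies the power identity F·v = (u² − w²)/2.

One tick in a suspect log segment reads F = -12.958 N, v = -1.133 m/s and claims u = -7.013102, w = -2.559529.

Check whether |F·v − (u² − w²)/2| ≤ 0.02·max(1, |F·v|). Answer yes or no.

no

F·v = (-12.958)×(-1.133) = 14.681414 W.
(u² − w²)/2 = (49.183600 − 6.551189)/2 = 21.316205 W.
|Δ| = 6.634791;  2% of max(1, |F·v|) = 0.293628.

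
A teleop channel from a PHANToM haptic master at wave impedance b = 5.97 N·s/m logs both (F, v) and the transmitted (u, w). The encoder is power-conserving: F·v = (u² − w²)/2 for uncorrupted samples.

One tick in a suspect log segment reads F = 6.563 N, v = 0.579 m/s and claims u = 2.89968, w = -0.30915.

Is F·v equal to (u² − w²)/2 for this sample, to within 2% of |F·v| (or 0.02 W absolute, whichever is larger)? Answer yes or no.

F·v = 6.563×0.579 = 3.8000 W.
(u² − w²)/2 = (8.4081 − 0.0956)/2 = 4.1563 W.
|Δ| = 0.3563;  2% of max(1, |F·v|) = 0.0760.

no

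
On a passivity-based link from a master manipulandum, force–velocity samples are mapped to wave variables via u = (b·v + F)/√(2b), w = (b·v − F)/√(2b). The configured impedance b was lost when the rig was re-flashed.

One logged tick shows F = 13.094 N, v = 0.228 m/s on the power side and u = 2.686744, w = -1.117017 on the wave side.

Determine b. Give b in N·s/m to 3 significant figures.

u + w = 1.569727;  u + w = √(2b)·v, so √(2b) = 1.569727/0.228 = 6.884768.
b = (√(2b))²/2 = 47.400024/2 = 23.700012.
(Check via u − w = 2F/√(2b): u − w = 3.803761, 2F/√(2b) = 3.803760.)

b = 23.7 N·s/m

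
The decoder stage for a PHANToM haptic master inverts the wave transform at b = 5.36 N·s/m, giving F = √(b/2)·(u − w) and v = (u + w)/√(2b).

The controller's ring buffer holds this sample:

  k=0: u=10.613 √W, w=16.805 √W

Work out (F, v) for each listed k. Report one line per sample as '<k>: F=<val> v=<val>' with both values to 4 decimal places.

0: F=-10.1367 v=8.3741

k=0: u−w=-6.1920, u+w=27.4180; √(b/2)=1.6371, √(2b)=3.2741; F=1.6371×(-6.192)=-10.1367, v=27.4180/3.2741=8.3741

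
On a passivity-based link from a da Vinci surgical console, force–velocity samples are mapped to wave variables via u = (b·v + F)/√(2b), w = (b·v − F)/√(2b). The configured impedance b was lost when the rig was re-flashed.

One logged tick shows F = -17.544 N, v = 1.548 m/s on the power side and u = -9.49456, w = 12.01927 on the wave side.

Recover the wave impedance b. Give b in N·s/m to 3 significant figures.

b = 1.33 N·s/m

u + w = 2.5247;  u + w = √(2b)·v, so √(2b) = 2.5247/1.548 = 1.6309.
b = (√(2b))²/2 = 2.6600/2 = 1.3300.
(Check via u − w = 2F/√(2b): u − w = -21.5138, 2F/√(2b) = -21.5138.)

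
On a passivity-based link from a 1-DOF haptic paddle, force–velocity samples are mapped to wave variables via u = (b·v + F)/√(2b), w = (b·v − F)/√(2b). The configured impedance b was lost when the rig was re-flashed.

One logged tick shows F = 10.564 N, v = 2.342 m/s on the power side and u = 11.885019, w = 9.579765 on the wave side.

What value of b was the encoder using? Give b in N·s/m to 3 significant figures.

b = 42 N·s/m

u + w = 21.464784;  u + w = √(2b)·v, so √(2b) = 21.464784/2.342 = 9.165151.
b = (√(2b))²/2 = 83.999996/2 = 41.999998.
(Check via u − w = 2F/√(2b): u − w = 2.305254, 2F/√(2b) = 2.305254.)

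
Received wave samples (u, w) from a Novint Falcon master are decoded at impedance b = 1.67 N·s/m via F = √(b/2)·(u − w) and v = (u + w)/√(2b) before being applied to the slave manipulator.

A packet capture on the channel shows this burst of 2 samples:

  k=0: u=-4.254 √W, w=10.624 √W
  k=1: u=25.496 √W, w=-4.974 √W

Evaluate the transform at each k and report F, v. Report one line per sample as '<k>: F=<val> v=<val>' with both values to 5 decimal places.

k=0: u−w=-14.87800, u+w=6.37000; √(b/2)=0.91378, √(2b)=1.82757; F=0.91378×(-14.878)=-13.59527, v=6.37000/1.82757=3.48551
k=1: u−w=30.47000, u+w=20.52200; √(b/2)=0.91378, √(2b)=1.82757; F=0.91378×30.47=27.84298, v=20.52200/1.82757=11.22914

0: F=-13.59527 v=3.48551
1: F=27.84298 v=11.22914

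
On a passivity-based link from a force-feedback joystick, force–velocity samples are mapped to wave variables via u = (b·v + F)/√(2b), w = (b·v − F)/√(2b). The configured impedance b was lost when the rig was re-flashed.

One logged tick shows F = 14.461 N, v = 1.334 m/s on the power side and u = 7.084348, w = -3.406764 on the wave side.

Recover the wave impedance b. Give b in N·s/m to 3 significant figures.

b = 3.8 N·s/m

u + w = 3.677584;  u + w = √(2b)·v, so √(2b) = 3.677584/1.334 = 2.756810.
b = (√(2b))²/2 = 7.599999/2 = 3.800000.
(Check via u − w = 2F/√(2b): u − w = 10.491112, 2F/√(2b) = 10.491113.)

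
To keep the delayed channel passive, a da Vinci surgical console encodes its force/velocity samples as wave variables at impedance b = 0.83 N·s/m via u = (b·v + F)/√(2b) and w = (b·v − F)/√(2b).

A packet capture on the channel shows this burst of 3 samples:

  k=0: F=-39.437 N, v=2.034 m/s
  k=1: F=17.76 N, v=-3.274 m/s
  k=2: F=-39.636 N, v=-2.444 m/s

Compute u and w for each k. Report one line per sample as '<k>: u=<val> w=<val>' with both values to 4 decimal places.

k=0: b·v=0.83×2.034=1.6882; √(2b)=1.2884; u=(1.6882+(-39.437))/1.2884=-29.2987, w=(1.6882−(-39.437))/1.2884=31.9194
k=1: b·v=0.83×(-3.274)=-2.7174; √(2b)=1.2884; u=(-2.7174+17.76)/1.2884=11.6753, w=(-2.7174−17.76)/1.2884=-15.8936
k=2: b·v=0.83×(-2.444)=-2.0285; √(2b)=1.2884; u=(-2.0285+(-39.636))/1.2884=-32.3379, w=(-2.0285−(-39.636))/1.2884=29.1891

0: u=-29.2987 w=31.9194
1: u=11.6753 w=-15.8936
2: u=-32.3379 w=29.1891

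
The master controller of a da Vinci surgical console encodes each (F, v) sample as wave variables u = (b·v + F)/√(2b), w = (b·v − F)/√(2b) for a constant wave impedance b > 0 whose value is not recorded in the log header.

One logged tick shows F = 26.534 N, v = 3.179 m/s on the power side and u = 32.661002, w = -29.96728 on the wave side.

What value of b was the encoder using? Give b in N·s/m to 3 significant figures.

u + w = 2.693722;  u + w = √(2b)·v, so √(2b) = 2.693722/3.179 = 0.847349.
b = (√(2b))²/2 = 0.718000/2 = 0.359000.
(Check via u − w = 2F/√(2b): u − w = 62.628282, 2F/√(2b) = 62.628279.)

b = 0.359 N·s/m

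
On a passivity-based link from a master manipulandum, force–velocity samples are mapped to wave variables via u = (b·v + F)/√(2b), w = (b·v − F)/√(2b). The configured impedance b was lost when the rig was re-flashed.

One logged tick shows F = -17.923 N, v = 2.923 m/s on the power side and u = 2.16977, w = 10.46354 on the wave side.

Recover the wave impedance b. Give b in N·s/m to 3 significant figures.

b = 9.34 N·s/m

u + w = 12.63331;  u + w = √(2b)·v, so √(2b) = 12.63331/2.923 = 4.32204.
b = (√(2b))²/2 = 18.67999/2 = 9.34000.
(Check via u − w = 2F/√(2b): u − w = -8.29377, 2F/√(2b) = -8.29378.)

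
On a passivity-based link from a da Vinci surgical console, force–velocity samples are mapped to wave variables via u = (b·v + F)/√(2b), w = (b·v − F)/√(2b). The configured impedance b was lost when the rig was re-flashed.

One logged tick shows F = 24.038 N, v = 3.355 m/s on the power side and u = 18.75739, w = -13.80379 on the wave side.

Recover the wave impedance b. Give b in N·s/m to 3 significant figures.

b = 1.09 N·s/m

u + w = 4.95360;  u + w = √(2b)·v, so √(2b) = 4.95360/3.355 = 1.47648.
b = (√(2b))²/2 = 2.18000/2 = 1.09000.
(Check via u − w = 2F/√(2b): u − w = 32.56118, 2F/√(2b) = 32.56116.)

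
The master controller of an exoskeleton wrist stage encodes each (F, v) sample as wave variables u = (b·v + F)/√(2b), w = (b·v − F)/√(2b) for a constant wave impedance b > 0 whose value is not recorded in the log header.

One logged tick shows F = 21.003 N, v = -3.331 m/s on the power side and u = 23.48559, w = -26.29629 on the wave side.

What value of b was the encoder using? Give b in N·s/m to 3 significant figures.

u + w = -2.8107;  u + w = √(2b)·v, so √(2b) = -2.8107/(-3.331) = 0.8438.
b = (√(2b))²/2 = 0.7120/2 = 0.3560.
(Check via u − w = 2F/√(2b): u − w = 49.7819, 2F/√(2b) = 49.7819.)

b = 0.356 N·s/m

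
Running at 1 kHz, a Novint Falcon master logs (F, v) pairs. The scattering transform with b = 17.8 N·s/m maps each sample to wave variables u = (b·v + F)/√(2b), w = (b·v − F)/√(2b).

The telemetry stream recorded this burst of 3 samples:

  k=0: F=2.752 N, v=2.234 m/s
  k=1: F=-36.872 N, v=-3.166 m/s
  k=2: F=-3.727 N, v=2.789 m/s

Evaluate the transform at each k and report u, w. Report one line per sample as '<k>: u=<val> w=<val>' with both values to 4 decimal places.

0: u=7.1259 w=6.2034
1: u=-15.6248 w=-3.2653
2: u=7.6957 w=8.9450

k=0: b·v=17.8×2.234=39.7652; √(2b)=5.9666; u=(39.7652+2.752)/5.9666=7.1259, w=(39.7652−2.752)/5.9666=6.2034
k=1: b·v=17.8×(-3.166)=-56.3548; √(2b)=5.9666; u=(-56.3548+(-36.872))/5.9666=-15.6248, w=(-56.3548−(-36.872))/5.9666=-3.2653
k=2: b·v=17.8×2.789=49.6442; √(2b)=5.9666; u=(49.6442+(-3.727))/5.9666=7.6957, w=(49.6442−(-3.727))/5.9666=8.9450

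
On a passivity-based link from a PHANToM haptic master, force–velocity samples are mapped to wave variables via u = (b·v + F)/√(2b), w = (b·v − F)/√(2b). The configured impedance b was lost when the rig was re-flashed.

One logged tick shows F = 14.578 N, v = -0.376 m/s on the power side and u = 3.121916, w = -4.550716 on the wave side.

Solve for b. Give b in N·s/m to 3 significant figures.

u + w = -1.428800;  u + w = √(2b)·v, so √(2b) = -1.428800/(-0.376) = 3.800000.
b = (√(2b))²/2 = 14.440000/2 = 7.220000.
(Check via u − w = 2F/√(2b): u − w = 7.672632, 2F/√(2b) = 7.672632.)

b = 7.22 N·s/m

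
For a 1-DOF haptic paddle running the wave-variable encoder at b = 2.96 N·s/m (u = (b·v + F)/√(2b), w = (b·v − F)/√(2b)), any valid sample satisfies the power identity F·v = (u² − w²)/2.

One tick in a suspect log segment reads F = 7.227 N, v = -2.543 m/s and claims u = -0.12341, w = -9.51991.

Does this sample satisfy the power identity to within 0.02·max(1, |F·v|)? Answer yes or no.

no

F·v = 7.227×(-2.543) = -18.37826 W.
(u² − w²)/2 = (0.01523 − 90.62869)/2 = -45.30673 W.
|Δ| = 26.92847;  2% of max(1, |F·v|) = 0.36757.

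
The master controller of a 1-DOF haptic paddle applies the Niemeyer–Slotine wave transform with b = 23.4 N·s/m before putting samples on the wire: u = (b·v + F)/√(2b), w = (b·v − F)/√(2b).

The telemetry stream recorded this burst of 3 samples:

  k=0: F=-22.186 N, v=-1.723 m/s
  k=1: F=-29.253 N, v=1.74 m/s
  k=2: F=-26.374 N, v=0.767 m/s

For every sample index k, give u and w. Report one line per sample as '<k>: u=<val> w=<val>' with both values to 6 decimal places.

k=0: b·v=23.4×(-1.723)=-40.318200; √(2b)=6.841053; u=(-40.318200+(-22.186))/6.841053=-9.136635, w=(-40.318200−(-22.186))/6.841053=-2.650499
k=1: b·v=23.4×1.74=40.716000; √(2b)=6.841053; u=(40.716000+(-29.253))/6.841053=1.675619, w=(40.716000−(-29.253))/6.841053=10.227812
k=2: b·v=23.4×0.767=17.947800; √(2b)=6.841053; u=(17.947800+(-26.374))/6.841053=-1.231711, w=(17.947800−(-26.374))/6.841053=6.478798

0: u=-9.136635 w=-2.650499
1: u=1.675619 w=10.227812
2: u=-1.231711 w=6.478798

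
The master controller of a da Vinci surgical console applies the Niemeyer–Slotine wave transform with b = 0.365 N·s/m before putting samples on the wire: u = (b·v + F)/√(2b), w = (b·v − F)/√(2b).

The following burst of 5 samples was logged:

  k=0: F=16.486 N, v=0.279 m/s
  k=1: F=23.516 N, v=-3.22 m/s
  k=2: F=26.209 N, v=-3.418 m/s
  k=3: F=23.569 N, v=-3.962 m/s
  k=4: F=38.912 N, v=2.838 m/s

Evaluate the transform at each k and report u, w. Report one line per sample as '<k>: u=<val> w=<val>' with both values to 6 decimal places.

0: u=19.414592 w=-19.176215
1: u=26.147812 w=-28.898981
2: u=29.215144 w=-32.135485
3: u=25.892861 w=-29.277995
4: u=46.755445 w=-44.330657

k=0: b·v=0.365×0.279=0.101835; √(2b)=0.854400; u=(0.101835+16.486)/0.854400=19.414592, w=(0.101835−16.486)/0.854400=-19.176215
k=1: b·v=0.365×(-3.22)=-1.175300; √(2b)=0.854400; u=(-1.175300+23.516)/0.854400=26.147812, w=(-1.175300−23.516)/0.854400=-28.898981
k=2: b·v=0.365×(-3.418)=-1.247570; √(2b)=0.854400; u=(-1.247570+26.209)/0.854400=29.215144, w=(-1.247570−26.209)/0.854400=-32.135485
k=3: b·v=0.365×(-3.962)=-1.446130; √(2b)=0.854400; u=(-1.446130+23.569)/0.854400=25.892861, w=(-1.446130−23.569)/0.854400=-29.277995
k=4: b·v=0.365×2.838=1.035870; √(2b)=0.854400; u=(1.035870+38.912)/0.854400=46.755445, w=(1.035870−38.912)/0.854400=-44.330657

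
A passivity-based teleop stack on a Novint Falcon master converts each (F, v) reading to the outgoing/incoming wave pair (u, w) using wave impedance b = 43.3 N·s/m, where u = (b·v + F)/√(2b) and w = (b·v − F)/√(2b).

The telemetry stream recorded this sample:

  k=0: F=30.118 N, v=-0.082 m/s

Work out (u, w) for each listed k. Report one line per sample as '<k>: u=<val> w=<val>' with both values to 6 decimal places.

0: u=2.854895 w=-3.617980

k=0: b·v=43.3×(-0.082)=-3.550600; √(2b)=9.305912; u=(-3.550600+30.118)/9.305912=2.854895, w=(-3.550600−30.118)/9.305912=-3.617980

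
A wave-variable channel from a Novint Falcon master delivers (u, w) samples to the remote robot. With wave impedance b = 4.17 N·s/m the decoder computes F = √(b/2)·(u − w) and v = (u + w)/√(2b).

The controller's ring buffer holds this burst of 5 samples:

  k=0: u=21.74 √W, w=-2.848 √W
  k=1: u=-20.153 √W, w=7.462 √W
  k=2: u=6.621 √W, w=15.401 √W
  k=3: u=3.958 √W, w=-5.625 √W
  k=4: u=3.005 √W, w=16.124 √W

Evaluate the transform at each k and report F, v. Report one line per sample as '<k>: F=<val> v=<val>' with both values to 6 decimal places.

k=0: u−w=24.588000, u+w=18.892000; √(b/2)=1.443953, √(2b)=2.887906; F=1.443953×24.588=35.503914, v=18.892000/2.887906=6.541765
k=1: u−w=-27.615000, u+w=-12.691000; √(b/2)=1.443953, √(2b)=2.887906; F=1.443953×(-27.615)=-39.874760, v=-12.691000/2.887906=-4.394534
k=2: u−w=-8.780000, u+w=22.022000; √(b/2)=1.443953, √(2b)=2.887906; F=1.443953×(-8.78)=-12.677907, v=22.022000/2.887906=7.625595
k=3: u−w=9.583000, u+w=-1.667000; √(b/2)=1.443953, √(2b)=2.887906; F=1.443953×9.583=13.837401, v=-1.667000/2.887906=-0.577235
k=4: u−w=-13.119000, u+w=19.129000; √(b/2)=1.443953, √(2b)=2.887906; F=1.443953×(-13.119)=-18.943218, v=19.129000/2.887906=6.623831

0: F=35.503914 v=6.541765
1: F=-39.874760 v=-4.394534
2: F=-12.677907 v=7.625595
3: F=13.837401 v=-0.577235
4: F=-18.943218 v=6.623831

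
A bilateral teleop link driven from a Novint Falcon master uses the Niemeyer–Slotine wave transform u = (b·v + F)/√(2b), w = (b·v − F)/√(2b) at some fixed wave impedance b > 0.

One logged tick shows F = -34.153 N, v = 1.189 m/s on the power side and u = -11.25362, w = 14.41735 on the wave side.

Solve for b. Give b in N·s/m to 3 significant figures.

b = 3.54 N·s/m

u + w = 3.16373;  u + w = √(2b)·v, so √(2b) = 3.16373/1.189 = 2.66083.
b = (√(2b))²/2 = 7.08003/2 = 3.54002.
(Check via u − w = 2F/√(2b): u − w = -25.67097, 2F/√(2b) = -25.67091.)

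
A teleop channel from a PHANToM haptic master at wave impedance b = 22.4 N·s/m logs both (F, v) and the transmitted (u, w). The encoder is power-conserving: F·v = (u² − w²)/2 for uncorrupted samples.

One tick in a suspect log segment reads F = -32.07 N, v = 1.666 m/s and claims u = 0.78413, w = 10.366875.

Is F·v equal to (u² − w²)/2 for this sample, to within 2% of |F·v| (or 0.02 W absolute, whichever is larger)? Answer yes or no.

yes

F·v = (-32.07)×1.666 = -53.428620 W.
(u² − w²)/2 = (0.614860 − 107.472097)/2 = -53.428619 W.
|Δ| = 0.000001;  2% of max(1, |F·v|) = 1.068572.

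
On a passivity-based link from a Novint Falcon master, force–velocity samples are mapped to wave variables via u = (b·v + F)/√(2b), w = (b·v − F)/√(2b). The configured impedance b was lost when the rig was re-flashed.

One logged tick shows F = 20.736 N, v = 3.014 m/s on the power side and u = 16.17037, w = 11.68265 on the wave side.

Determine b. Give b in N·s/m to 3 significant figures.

u + w = 27.8530;  u + w = √(2b)·v, so √(2b) = 27.8530/3.014 = 9.2412.
b = (√(2b))²/2 = 85.4000/2 = 42.7000.
(Check via u − w = 2F/√(2b): u − w = 4.4877, 2F/√(2b) = 4.4877.)

b = 42.7 N·s/m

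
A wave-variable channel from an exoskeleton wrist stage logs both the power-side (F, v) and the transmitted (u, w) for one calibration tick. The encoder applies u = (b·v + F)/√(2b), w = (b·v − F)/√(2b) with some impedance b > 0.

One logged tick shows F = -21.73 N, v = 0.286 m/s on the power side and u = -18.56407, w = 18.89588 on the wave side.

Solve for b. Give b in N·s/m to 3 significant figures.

u + w = 0.33181;  u + w = √(2b)·v, so √(2b) = 0.33181/0.286 = 1.16017.
b = (√(2b))²/2 = 1.34601/2 = 0.67300.
(Check via u − w = 2F/√(2b): u − w = -37.45995, 2F/√(2b) = -37.45987.)

b = 0.673 N·s/m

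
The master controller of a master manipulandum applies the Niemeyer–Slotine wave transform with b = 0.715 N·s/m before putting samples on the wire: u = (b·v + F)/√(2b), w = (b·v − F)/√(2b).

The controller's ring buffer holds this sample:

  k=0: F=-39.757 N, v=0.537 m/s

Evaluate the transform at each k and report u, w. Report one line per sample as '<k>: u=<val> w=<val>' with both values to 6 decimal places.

k=0: b·v=0.715×0.537=0.383955; √(2b)=1.195826; u=(0.383955+(-39.757))/1.195826=-32.925394, w=(0.383955−(-39.757))/1.195826=33.567553

0: u=-32.925394 w=33.567553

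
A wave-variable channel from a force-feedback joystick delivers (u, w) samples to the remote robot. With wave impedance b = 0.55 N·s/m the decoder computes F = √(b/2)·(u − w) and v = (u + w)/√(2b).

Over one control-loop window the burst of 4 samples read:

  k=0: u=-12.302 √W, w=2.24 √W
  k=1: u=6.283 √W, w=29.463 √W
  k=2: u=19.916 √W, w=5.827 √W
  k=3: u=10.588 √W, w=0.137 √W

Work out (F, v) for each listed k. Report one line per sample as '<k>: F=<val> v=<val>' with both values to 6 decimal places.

0: F=-7.625889 v=-9.593741
1: F=-12.155695 v=34.082474
2: F=7.388334 v=24.544987
3: F=5.480551 v=10.225886

k=0: u−w=-14.542000, u+w=-10.062000; √(b/2)=0.524404, √(2b)=1.048809; F=0.524404×(-14.542)=-7.625889, v=-10.062000/1.048809=-9.593741
k=1: u−w=-23.180000, u+w=35.746000; √(b/2)=0.524404, √(2b)=1.048809; F=0.524404×(-23.18)=-12.155695, v=35.746000/1.048809=34.082474
k=2: u−w=14.089000, u+w=25.743000; √(b/2)=0.524404, √(2b)=1.048809; F=0.524404×14.089=7.388334, v=25.743000/1.048809=24.544987
k=3: u−w=10.451000, u+w=10.725000; √(b/2)=0.524404, √(2b)=1.048809; F=0.524404×10.451=5.480551, v=10.725000/1.048809=10.225886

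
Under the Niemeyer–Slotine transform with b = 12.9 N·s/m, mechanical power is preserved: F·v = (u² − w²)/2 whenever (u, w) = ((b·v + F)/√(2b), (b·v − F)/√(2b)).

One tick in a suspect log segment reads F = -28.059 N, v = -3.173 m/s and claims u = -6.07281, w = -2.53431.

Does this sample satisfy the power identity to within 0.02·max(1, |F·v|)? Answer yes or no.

F·v = (-28.059)×(-3.173) = 89.0312 W.
(u² − w²)/2 = (36.8790 − 6.4227)/2 = 15.2281 W.
|Δ| = 73.8031;  2% of max(1, |F·v|) = 1.7806.

no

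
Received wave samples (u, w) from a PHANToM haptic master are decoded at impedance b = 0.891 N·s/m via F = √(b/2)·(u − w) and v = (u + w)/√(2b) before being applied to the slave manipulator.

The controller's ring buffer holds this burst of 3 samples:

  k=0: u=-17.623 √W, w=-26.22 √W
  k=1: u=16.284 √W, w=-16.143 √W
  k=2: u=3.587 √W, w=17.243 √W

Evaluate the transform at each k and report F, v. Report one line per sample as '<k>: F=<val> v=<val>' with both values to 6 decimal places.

0: F=5.738135 v=-32.843272
1: F=21.643656 v=0.105625
2: F=-9.114805 v=15.603981

k=0: u−w=8.597000, u+w=-43.843000; √(b/2)=0.667458, √(2b)=1.334916; F=0.667458×8.597=5.738135, v=-43.843000/1.334916=-32.843272
k=1: u−w=32.427000, u+w=0.141000; √(b/2)=0.667458, √(2b)=1.334916; F=0.667458×32.427=21.643656, v=0.141000/1.334916=0.105625
k=2: u−w=-13.656000, u+w=20.830000; √(b/2)=0.667458, √(2b)=1.334916; F=0.667458×(-13.656)=-9.114805, v=20.830000/1.334916=15.603981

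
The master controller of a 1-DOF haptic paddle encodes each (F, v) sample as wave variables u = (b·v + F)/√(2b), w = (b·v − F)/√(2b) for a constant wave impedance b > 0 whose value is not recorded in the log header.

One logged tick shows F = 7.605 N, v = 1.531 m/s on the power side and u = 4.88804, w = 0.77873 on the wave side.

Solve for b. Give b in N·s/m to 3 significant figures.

u + w = 5.6668;  u + w = √(2b)·v, so √(2b) = 5.6668/1.531 = 3.7014.
b = (√(2b))²/2 = 13.7000/2 = 6.8500.
(Check via u − w = 2F/√(2b): u − w = 4.1093, 2F/√(2b) = 4.1093.)

b = 6.85 N·s/m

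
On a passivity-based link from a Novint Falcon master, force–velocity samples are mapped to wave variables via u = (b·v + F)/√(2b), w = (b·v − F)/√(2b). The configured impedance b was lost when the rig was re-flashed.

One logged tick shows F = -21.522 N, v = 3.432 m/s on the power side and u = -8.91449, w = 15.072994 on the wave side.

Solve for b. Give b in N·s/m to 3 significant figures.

u + w = 6.158504;  u + w = √(2b)·v, so √(2b) = 6.158504/3.432 = 1.794436.
b = (√(2b))²/2 = 3.220000/2 = 1.610000.
(Check via u − w = 2F/√(2b): u − w = -23.987484, 2F/√(2b) = -23.987483.)

b = 1.61 N·s/m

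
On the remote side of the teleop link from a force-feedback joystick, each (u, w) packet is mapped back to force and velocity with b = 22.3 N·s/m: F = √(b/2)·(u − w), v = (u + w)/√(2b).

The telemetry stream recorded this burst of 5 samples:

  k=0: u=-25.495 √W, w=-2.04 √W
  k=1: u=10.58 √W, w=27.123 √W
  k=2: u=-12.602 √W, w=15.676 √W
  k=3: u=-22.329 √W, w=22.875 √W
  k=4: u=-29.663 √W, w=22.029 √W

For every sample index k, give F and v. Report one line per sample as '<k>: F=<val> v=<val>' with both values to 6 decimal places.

k=0: u−w=-23.455000, u+w=-27.535000; √(b/2)=3.339162, √(2b)=6.678323; F=3.339162×(-23.455)=-78.320035, v=-27.535000/6.678323=-4.123041
k=1: u−w=-16.543000, u+w=37.703000; √(b/2)=3.339162, √(2b)=6.678323; F=3.339162×(-16.543)=-55.239750, v=37.703000/6.678323=5.645579
k=2: u−w=-28.278000, u+w=3.074000; √(b/2)=3.339162, √(2b)=6.678323; F=3.339162×(-28.278)=-94.424811, v=3.074000/6.678323=0.460295
k=3: u−w=-45.204000, u+w=0.546000; √(b/2)=3.339162, √(2b)=6.678323; F=3.339162×(-45.204)=-150.943460, v=0.546000/6.678323=0.081757
k=4: u−w=-51.692000, u+w=-7.634000; √(b/2)=3.339162, √(2b)=6.678323; F=3.339162×(-51.692)=-172.607940, v=-7.634000/6.678323=-1.143101

0: F=-78.320035 v=-4.123041
1: F=-55.239750 v=5.645579
2: F=-94.424811 v=0.460295
3: F=-150.943460 v=0.081757
4: F=-172.607940 v=-1.143101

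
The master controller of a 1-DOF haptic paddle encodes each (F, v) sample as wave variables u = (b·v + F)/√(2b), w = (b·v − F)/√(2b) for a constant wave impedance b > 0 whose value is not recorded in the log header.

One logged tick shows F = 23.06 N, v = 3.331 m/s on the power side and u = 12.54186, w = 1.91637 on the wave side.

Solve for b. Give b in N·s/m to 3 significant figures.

b = 9.42 N·s/m

u + w = 14.45823;  u + w = √(2b)·v, so √(2b) = 14.45823/3.331 = 4.34051.
b = (√(2b))²/2 = 18.84000/2 = 9.42000.
(Check via u − w = 2F/√(2b): u − w = 10.62549, 2F/√(2b) = 10.62549.)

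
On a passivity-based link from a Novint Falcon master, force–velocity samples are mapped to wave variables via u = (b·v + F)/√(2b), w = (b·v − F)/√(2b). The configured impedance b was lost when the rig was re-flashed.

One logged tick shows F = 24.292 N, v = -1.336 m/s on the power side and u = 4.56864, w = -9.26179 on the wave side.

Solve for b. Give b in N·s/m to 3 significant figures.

b = 6.17 N·s/m

u + w = -4.6931;  u + w = √(2b)·v, so √(2b) = -4.6931/(-1.336) = 3.5128.
b = (√(2b))²/2 = 12.3400/2 = 6.1700.
(Check via u − w = 2F/√(2b): u − w = 13.8304, 2F/√(2b) = 13.8304.)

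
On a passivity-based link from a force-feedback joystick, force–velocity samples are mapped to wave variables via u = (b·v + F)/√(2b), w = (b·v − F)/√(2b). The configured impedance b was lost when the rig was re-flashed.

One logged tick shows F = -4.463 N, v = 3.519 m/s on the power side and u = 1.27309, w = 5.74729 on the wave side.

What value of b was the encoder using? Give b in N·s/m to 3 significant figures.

b = 1.99 N·s/m

u + w = 7.02038;  u + w = √(2b)·v, so √(2b) = 7.02038/3.519 = 1.99499.
b = (√(2b))²/2 = 3.98000/2 = 1.99000.
(Check via u − w = 2F/√(2b): u − w = -4.47420, 2F/√(2b) = -4.47420.)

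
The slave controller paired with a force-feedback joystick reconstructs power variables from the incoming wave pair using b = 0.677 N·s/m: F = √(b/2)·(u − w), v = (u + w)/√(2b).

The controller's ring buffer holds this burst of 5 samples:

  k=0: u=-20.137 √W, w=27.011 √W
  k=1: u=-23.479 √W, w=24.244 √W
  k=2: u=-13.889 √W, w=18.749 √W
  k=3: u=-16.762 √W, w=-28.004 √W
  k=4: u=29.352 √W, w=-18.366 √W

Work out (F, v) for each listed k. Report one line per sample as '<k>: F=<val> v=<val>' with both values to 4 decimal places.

0: F=-27.4311 v=5.9075
1: F=-27.7656 v=0.6574
2: F=-18.9890 v=4.1766
3: F=6.5407 v=-38.4715
4: F=27.7627 v=9.4413

k=0: u−w=-47.1480, u+w=6.8740; √(b/2)=0.5818, √(2b)=1.1636; F=0.5818×(-47.148)=-27.4311, v=6.8740/1.1636=5.9075
k=1: u−w=-47.7230, u+w=0.7650; √(b/2)=0.5818, √(2b)=1.1636; F=0.5818×(-47.723)=-27.7656, v=0.7650/1.1636=0.6574
k=2: u−w=-32.6380, u+w=4.8600; √(b/2)=0.5818, √(2b)=1.1636; F=0.5818×(-32.638)=-18.9890, v=4.8600/1.1636=4.1766
k=3: u−w=11.2420, u+w=-44.7660; √(b/2)=0.5818, √(2b)=1.1636; F=0.5818×11.242=6.5407, v=-44.7660/1.1636=-38.4715
k=4: u−w=47.7180, u+w=10.9860; √(b/2)=0.5818, √(2b)=1.1636; F=0.5818×47.718=27.7627, v=10.9860/1.1636=9.4413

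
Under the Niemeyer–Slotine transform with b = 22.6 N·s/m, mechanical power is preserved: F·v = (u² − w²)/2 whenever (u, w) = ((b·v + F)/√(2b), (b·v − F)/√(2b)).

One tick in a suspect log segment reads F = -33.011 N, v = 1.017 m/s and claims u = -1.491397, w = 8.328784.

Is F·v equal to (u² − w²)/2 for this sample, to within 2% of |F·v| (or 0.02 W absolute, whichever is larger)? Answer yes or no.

yes

F·v = (-33.011)×1.017 = -33.572187 W.
(u² − w²)/2 = (2.224265 − 69.368643)/2 = -33.572189 W.
|Δ| = 0.000002;  2% of max(1, |F·v|) = 0.671444.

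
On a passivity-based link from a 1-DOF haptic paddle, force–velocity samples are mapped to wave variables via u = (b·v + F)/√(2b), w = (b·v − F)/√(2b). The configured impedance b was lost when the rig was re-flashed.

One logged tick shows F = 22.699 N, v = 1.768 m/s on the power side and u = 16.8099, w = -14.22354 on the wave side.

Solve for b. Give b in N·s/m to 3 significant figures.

u + w = 2.5864;  u + w = √(2b)·v, so √(2b) = 2.5864/1.768 = 1.4629.
b = (√(2b))²/2 = 2.1400/2 = 1.0700.
(Check via u − w = 2F/√(2b): u − w = 31.0334, 2F/√(2b) = 31.0334.)

b = 1.07 N·s/m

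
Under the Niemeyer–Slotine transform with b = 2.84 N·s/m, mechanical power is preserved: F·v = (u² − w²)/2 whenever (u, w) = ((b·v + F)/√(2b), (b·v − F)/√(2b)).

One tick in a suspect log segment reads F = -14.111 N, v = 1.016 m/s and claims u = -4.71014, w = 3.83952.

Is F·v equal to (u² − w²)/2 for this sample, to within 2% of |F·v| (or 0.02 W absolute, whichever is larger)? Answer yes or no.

no

F·v = (-14.111)×1.016 = -14.3368 W.
(u² − w²)/2 = (22.1854 − 14.7419)/2 = 3.7218 W.
|Δ| = 18.0585;  2% of max(1, |F·v|) = 0.2867.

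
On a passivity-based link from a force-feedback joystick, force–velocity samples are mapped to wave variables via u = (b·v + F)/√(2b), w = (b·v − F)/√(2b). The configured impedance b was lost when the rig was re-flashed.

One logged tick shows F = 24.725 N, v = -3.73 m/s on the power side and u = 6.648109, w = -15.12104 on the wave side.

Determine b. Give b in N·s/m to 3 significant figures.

b = 2.58 N·s/m

u + w = -8.472931;  u + w = √(2b)·v, so √(2b) = -8.472931/(-3.73) = 2.271563.
b = (√(2b))²/2 = 5.160000/2 = 2.580000.
(Check via u − w = 2F/√(2b): u − w = 21.769149, 2F/√(2b) = 21.769149.)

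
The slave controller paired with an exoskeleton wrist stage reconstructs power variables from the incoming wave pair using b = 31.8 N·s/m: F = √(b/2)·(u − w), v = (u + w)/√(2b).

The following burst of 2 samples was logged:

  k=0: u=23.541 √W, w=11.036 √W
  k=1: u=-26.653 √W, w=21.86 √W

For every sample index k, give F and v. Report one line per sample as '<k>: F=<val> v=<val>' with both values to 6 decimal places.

k=0: u−w=12.505000, u+w=34.577000; √(b/2)=3.987480, √(2b)=7.974961; F=3.987480×12.505=49.863442, v=34.577000/7.974961=4.335695
k=1: u−w=-48.513000, u+w=-4.793000; √(b/2)=3.987480, √(2b)=7.974961; F=3.987480×(-48.513)=-193.444637, v=-4.793000/7.974961=-0.601006

0: F=49.863442 v=4.335695
1: F=-193.444637 v=-0.601006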